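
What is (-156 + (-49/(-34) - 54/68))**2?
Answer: 6974881/289 ≈ 24135.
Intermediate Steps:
(-156 + (-49/(-34) - 54/68))**2 = (-156 + (-49*(-1/34) - 54*1/68))**2 = (-156 + (49/34 - 27/34))**2 = (-156 + 11/17)**2 = (-2641/17)**2 = 6974881/289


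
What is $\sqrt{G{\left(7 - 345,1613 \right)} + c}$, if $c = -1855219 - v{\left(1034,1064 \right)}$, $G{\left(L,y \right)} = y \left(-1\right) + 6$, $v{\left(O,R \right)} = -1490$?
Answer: $14 i \sqrt{9466} \approx 1362.1 i$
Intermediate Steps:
$G{\left(L,y \right)} = 6 - y$ ($G{\left(L,y \right)} = - y + 6 = 6 - y$)
$c = -1853729$ ($c = -1855219 - -1490 = -1855219 + 1490 = -1853729$)
$\sqrt{G{\left(7 - 345,1613 \right)} + c} = \sqrt{\left(6 - 1613\right) - 1853729} = \sqrt{-1607 - 1853729} = \sqrt{-1855336} = 14 i \sqrt{9466}$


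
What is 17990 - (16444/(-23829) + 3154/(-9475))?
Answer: 4062009115816/225779775 ≈ 17991.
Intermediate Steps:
17990 - (16444/(-23829) + 3154/(-9475)) = 17990 - (16444*(-1/23829) + 3154*(-1/9475)) = 17990 - (-16444/23829 - 3154/9475) = 17990 - 1*(-230963566/225779775) = 17990 + 230963566/225779775 = 4062009115816/225779775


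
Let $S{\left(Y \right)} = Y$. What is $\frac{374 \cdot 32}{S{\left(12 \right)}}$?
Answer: $\frac{2992}{3} \approx 997.33$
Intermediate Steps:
$\frac{374 \cdot 32}{S{\left(12 \right)}} = \frac{374 \cdot 32}{12} = 11968 \cdot \frac{1}{12} = \frac{2992}{3}$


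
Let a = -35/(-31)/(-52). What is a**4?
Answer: 1500625/6752430919936 ≈ 2.2223e-7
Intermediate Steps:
a = -35/1612 (a = -35*(-1/31)*(-1/52) = (35/31)*(-1/52) = -35/1612 ≈ -0.021712)
a**4 = (-35/1612)**4 = 1500625/6752430919936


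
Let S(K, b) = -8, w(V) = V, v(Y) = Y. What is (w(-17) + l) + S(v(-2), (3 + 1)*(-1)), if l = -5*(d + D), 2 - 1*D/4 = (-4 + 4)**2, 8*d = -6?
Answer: -245/4 ≈ -61.250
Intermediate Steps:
d = -3/4 (d = (1/8)*(-6) = -3/4 ≈ -0.75000)
D = 8 (D = 8 - 4*(-4 + 4)**2 = 8 - 4*0**2 = 8 - 4*0 = 8 + 0 = 8)
l = -145/4 (l = -5*(-3/4 + 8) = -5*29/4 = -145/4 ≈ -36.250)
(w(-17) + l) + S(v(-2), (3 + 1)*(-1)) = (-17 - 145/4) - 8 = -213/4 - 8 = -245/4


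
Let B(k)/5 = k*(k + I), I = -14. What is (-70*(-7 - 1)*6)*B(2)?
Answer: -403200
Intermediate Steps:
B(k) = 5*k*(-14 + k) (B(k) = 5*(k*(k - 14)) = 5*(k*(-14 + k)) = 5*k*(-14 + k))
(-70*(-7 - 1)*6)*B(2) = (-70*(-7 - 1)*6)*(5*2*(-14 + 2)) = (-(-560)*6)*(5*2*(-12)) = -70*(-48)*(-120) = 3360*(-120) = -403200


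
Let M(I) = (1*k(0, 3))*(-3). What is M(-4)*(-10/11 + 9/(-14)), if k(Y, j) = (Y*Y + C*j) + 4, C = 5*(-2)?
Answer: -9321/77 ≈ -121.05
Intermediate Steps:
C = -10
k(Y, j) = 4 + Y² - 10*j (k(Y, j) = (Y*Y - 10*j) + 4 = (Y² - 10*j) + 4 = 4 + Y² - 10*j)
M(I) = 78 (M(I) = (1*(4 + 0² - 10*3))*(-3) = (1*(4 + 0 - 30))*(-3) = (1*(-26))*(-3) = -26*(-3) = 78)
M(-4)*(-10/11 + 9/(-14)) = 78*(-10/11 + 9/(-14)) = 78*(-10*1/11 + 9*(-1/14)) = 78*(-10/11 - 9/14) = 78*(-239/154) = -9321/77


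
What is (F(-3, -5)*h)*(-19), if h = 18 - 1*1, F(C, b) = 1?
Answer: -323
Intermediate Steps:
h = 17 (h = 18 - 1 = 17)
(F(-3, -5)*h)*(-19) = (1*17)*(-19) = 17*(-19) = -323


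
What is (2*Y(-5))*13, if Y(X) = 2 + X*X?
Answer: 702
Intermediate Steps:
Y(X) = 2 + X²
(2*Y(-5))*13 = (2*(2 + (-5)²))*13 = (2*(2 + 25))*13 = (2*27)*13 = 54*13 = 702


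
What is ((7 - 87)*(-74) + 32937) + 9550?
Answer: 48407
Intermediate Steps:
((7 - 87)*(-74) + 32937) + 9550 = (-80*(-74) + 32937) + 9550 = (5920 + 32937) + 9550 = 38857 + 9550 = 48407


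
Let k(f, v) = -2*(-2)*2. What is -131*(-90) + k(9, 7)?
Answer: 11798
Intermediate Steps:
k(f, v) = 8 (k(f, v) = 4*2 = 8)
-131*(-90) + k(9, 7) = -131*(-90) + 8 = 11790 + 8 = 11798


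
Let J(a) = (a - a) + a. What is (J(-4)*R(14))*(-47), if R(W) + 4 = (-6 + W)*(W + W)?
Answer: 41360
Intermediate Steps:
J(a) = a (J(a) = 0 + a = a)
R(W) = -4 + 2*W*(-6 + W) (R(W) = -4 + (-6 + W)*(W + W) = -4 + (-6 + W)*(2*W) = -4 + 2*W*(-6 + W))
(J(-4)*R(14))*(-47) = -4*(-4 - 12*14 + 2*14²)*(-47) = -4*(-4 - 168 + 2*196)*(-47) = -4*(-4 - 168 + 392)*(-47) = -4*220*(-47) = -880*(-47) = 41360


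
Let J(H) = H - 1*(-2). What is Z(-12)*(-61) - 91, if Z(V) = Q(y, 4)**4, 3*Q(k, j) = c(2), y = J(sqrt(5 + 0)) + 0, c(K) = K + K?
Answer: -22987/81 ≈ -283.79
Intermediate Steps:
J(H) = 2 + H (J(H) = H + 2 = 2 + H)
c(K) = 2*K
y = 2 + sqrt(5) (y = (2 + sqrt(5 + 0)) + 0 = (2 + sqrt(5)) + 0 = 2 + sqrt(5) ≈ 4.2361)
Q(k, j) = 4/3 (Q(k, j) = (2*2)/3 = (1/3)*4 = 4/3)
Z(V) = 256/81 (Z(V) = (4/3)**4 = 256/81)
Z(-12)*(-61) - 91 = (256/81)*(-61) - 91 = -15616/81 - 91 = -22987/81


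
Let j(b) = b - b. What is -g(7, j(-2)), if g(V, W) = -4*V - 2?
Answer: 30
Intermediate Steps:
j(b) = 0
g(V, W) = -2 - 4*V
-g(7, j(-2)) = -(-2 - 4*7) = -(-2 - 28) = -1*(-30) = 30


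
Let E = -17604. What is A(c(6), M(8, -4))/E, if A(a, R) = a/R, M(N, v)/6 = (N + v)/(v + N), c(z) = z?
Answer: -1/17604 ≈ -5.6805e-5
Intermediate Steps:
M(N, v) = 6 (M(N, v) = 6*((N + v)/(v + N)) = 6*((N + v)/(N + v)) = 6*1 = 6)
A(c(6), M(8, -4))/E = (6/6)/(-17604) = (6*(1/6))*(-1/17604) = 1*(-1/17604) = -1/17604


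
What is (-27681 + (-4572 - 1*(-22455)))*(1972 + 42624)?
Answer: -436951608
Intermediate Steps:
(-27681 + (-4572 - 1*(-22455)))*(1972 + 42624) = (-27681 + (-4572 + 22455))*44596 = (-27681 + 17883)*44596 = -9798*44596 = -436951608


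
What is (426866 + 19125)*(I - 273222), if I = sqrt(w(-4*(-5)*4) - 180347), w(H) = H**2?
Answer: -121854553002 + 445991*I*sqrt(173947) ≈ -1.2185e+11 + 1.8601e+8*I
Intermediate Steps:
I = I*sqrt(173947) (I = sqrt((-4*(-5)*4)**2 - 180347) = sqrt((20*4)**2 - 180347) = sqrt(80**2 - 180347) = sqrt(6400 - 180347) = sqrt(-173947) = I*sqrt(173947) ≈ 417.07*I)
(426866 + 19125)*(I - 273222) = (426866 + 19125)*(I*sqrt(173947) - 273222) = 445991*(-273222 + I*sqrt(173947)) = -121854553002 + 445991*I*sqrt(173947)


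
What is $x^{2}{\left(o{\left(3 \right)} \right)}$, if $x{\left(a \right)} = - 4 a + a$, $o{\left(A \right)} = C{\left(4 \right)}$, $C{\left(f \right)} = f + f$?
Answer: $576$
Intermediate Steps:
$C{\left(f \right)} = 2 f$
$o{\left(A \right)} = 8$ ($o{\left(A \right)} = 2 \cdot 4 = 8$)
$x{\left(a \right)} = - 3 a$
$x^{2}{\left(o{\left(3 \right)} \right)} = \left(\left(-3\right) 8\right)^{2} = \left(-24\right)^{2} = 576$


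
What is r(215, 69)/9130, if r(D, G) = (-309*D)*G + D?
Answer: -458380/913 ≈ -502.06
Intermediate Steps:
r(D, G) = D - 309*D*G (r(D, G) = -309*D*G + D = D - 309*D*G)
r(215, 69)/9130 = (215*(1 - 309*69))/9130 = (215*(1 - 21321))*(1/9130) = (215*(-21320))*(1/9130) = -4583800*1/9130 = -458380/913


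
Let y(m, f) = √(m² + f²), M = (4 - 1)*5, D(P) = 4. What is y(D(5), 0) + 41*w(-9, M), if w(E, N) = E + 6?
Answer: -119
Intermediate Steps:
M = 15 (M = 3*5 = 15)
w(E, N) = 6 + E
y(m, f) = √(f² + m²)
y(D(5), 0) + 41*w(-9, M) = √(0² + 4²) + 41*(6 - 9) = √(0 + 16) + 41*(-3) = √16 - 123 = 4 - 123 = -119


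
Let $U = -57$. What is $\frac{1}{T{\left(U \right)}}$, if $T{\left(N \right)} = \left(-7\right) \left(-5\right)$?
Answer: $\frac{1}{35} \approx 0.028571$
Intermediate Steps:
$T{\left(N \right)} = 35$
$\frac{1}{T{\left(U \right)}} = \frac{1}{35}$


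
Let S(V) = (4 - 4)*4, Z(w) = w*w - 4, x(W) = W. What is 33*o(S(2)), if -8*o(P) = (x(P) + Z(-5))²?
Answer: -14553/8 ≈ -1819.1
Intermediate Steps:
Z(w) = -4 + w² (Z(w) = w² - 4 = -4 + w²)
S(V) = 0 (S(V) = 0*4 = 0)
o(P) = -(21 + P)²/8 (o(P) = -(P + (-4 + (-5)²))²/8 = -(P + (-4 + 25))²/8 = -(P + 21)²/8 = -(21 + P)²/8)
33*o(S(2)) = 33*(-(21 + 0)²/8) = 33*(-⅛*21²) = 33*(-⅛*441) = 33*(-441/8) = -14553/8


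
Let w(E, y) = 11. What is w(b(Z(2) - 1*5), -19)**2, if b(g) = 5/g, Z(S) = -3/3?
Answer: 121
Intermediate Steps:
Z(S) = -1 (Z(S) = -3*1/3 = -1)
w(b(Z(2) - 1*5), -19)**2 = 11**2 = 121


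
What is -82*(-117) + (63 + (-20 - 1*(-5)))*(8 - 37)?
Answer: 8202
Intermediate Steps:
-82*(-117) + (63 + (-20 - 1*(-5)))*(8 - 37) = 9594 + (63 + (-20 + 5))*(-29) = 9594 + (63 - 15)*(-29) = 9594 + 48*(-29) = 9594 - 1392 = 8202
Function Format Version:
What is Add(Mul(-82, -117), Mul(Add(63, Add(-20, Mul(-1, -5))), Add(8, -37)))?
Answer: 8202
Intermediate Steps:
Add(Mul(-82, -117), Mul(Add(63, Add(-20, Mul(-1, -5))), Add(8, -37))) = Add(9594, Mul(Add(63, Add(-20, 5)), -29)) = Add(9594, Mul(Add(63, -15), -29)) = Add(9594, Mul(48, -29)) = Add(9594, -1392) = 8202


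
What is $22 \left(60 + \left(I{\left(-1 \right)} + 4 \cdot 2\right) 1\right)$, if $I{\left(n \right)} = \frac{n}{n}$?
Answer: $1518$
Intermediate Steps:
$I{\left(n \right)} = 1$
$22 \left(60 + \left(I{\left(-1 \right)} + 4 \cdot 2\right) 1\right) = 22 \left(60 + \left(1 + 4 \cdot 2\right) 1\right) = 22 \left(60 + \left(1 + 8\right) 1\right) = 22 \left(60 + 9 \cdot 1\right) = 22 \left(60 + 9\right) = 22 \cdot 69 = 1518$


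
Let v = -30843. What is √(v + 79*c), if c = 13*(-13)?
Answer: I*√44194 ≈ 210.22*I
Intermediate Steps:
c = -169
√(v + 79*c) = √(-30843 + 79*(-169)) = √(-30843 - 13351) = √(-44194) = I*√44194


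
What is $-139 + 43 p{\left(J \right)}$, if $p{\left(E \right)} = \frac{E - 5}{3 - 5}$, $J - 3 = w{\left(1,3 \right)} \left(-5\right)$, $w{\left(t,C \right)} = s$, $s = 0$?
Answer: $-96$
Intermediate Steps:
$w{\left(t,C \right)} = 0$
$J = 3$ ($J = 3 + 0 \left(-5\right) = 3 + 0 = 3$)
$p{\left(E \right)} = \frac{5}{2} - \frac{E}{2}$ ($p{\left(E \right)} = \frac{-5 + E}{-2} = \left(-5 + E\right) \left(- \frac{1}{2}\right) = \frac{5}{2} - \frac{E}{2}$)
$-139 + 43 p{\left(J \right)} = -139 + 43 \left(\frac{5}{2} - \frac{3}{2}\right) = -139 + 43 \cdot 1 = -139 + 43 = -96$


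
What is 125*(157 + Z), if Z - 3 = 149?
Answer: 38625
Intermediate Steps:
Z = 152 (Z = 3 + 149 = 152)
125*(157 + Z) = 125*(157 + 152) = 125*309 = 38625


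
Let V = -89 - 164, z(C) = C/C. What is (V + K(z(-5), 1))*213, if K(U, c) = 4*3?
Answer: -51333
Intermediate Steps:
z(C) = 1
V = -253
K(U, c) = 12
(V + K(z(-5), 1))*213 = (-253 + 12)*213 = -241*213 = -51333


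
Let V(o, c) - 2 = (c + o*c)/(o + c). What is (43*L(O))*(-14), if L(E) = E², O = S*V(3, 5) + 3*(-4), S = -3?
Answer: -782901/2 ≈ -3.9145e+5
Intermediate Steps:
V(o, c) = 2 + (c + c*o)/(c + o) (V(o, c) = 2 + (c + o*c)/(o + c) = 2 + (c + c*o)/(c + o))
O = -51/2 (O = -3*(2*3 + 3*5 + 5*3)/(5 + 3) + 3*(-4) = -3*(6 + 15 + 15)/8 - 12 = -3*36/8 - 12 = -3*9/2 - 12 = -27/2 - 12 = -51/2 ≈ -25.500)
(43*L(O))*(-14) = (43*(-51/2)²)*(-14) = (43*(2601/4))*(-14) = (111843/4)*(-14) = -782901/2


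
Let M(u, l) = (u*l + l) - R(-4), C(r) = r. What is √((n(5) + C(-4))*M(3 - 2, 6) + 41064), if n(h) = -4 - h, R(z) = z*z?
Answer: 2*√10279 ≈ 202.77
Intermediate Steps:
R(z) = z²
M(u, l) = -16 + l + l*u (M(u, l) = (u*l + l) - 1*(-4)² = (l*u + l) - 1*16 = (l + l*u) - 16 = -16 + l + l*u)
√((n(5) + C(-4))*M(3 - 2, 6) + 41064) = √(((-4 - 1*5) - 4)*(-16 + 6 + 6*(3 - 2)) + 41064) = √(((-4 - 5) - 4)*(-16 + 6 + 6*1) + 41064) = √((-9 - 4)*(-16 + 6 + 6) + 41064) = √(-13*(-4) + 41064) = √(52 + 41064) = √41116 = 2*√10279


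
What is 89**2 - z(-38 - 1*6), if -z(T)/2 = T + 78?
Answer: 7989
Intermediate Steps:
z(T) = -156 - 2*T (z(T) = -2*(T + 78) = -2*(78 + T) = -156 - 2*T)
89**2 - z(-38 - 1*6) = 89**2 - (-156 - 2*(-38 - 1*6)) = 7921 - (-156 - 2*(-38 - 6)) = 7921 - (-156 - 2*(-44)) = 7921 - (-156 + 88) = 7921 - 1*(-68) = 7921 + 68 = 7989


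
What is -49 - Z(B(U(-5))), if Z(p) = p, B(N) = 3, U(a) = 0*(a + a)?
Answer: -52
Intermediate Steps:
U(a) = 0 (U(a) = 0*(2*a) = 0)
-49 - Z(B(U(-5))) = -49 - 1*3 = -49 - 3 = -52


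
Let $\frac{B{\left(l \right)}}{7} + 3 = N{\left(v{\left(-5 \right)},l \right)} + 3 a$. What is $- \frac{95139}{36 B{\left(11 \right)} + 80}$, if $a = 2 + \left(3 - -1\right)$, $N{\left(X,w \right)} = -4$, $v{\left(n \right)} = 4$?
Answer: $- \frac{3069}{92} \approx -33.359$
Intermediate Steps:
$a = 6$ ($a = 2 + \left(3 + 1\right) = 2 + 4 = 6$)
$B{\left(l \right)} = 77$ ($B{\left(l \right)} = -21 + 7 \left(-4 + 3 \cdot 6\right) = -21 + 7 \left(-4 + 18\right) = -21 + 7 \cdot 14 = -21 + 98 = 77$)
$- \frac{95139}{36 B{\left(11 \right)} + 80} = - \frac{95139}{36 \cdot 77 + 80} = - \frac{95139}{2772 + 80} = - \frac{95139}{2852} = \left(-95139\right) \frac{1}{2852} = - \frac{3069}{92}$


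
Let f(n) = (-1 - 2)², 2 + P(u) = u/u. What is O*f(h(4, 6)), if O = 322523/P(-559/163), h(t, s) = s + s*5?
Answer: -2902707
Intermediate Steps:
h(t, s) = 6*s (h(t, s) = s + 5*s = 6*s)
P(u) = -1 (P(u) = -2 + u/u = -2 + 1 = -1)
f(n) = 9 (f(n) = (-3)² = 9)
O = -322523 (O = 322523/(-1) = 322523*(-1) = -322523)
O*f(h(4, 6)) = -322523*9 = -2902707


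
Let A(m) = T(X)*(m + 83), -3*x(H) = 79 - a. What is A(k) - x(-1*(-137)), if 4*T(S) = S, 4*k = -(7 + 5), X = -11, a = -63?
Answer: -518/3 ≈ -172.67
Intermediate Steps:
k = -3 (k = (-(7 + 5))/4 = (-1*12)/4 = (¼)*(-12) = -3)
T(S) = S/4
x(H) = -142/3 (x(H) = -(79 - 1*(-63))/3 = -(79 + 63)/3 = -⅓*142 = -142/3)
A(m) = -913/4 - 11*m/4 (A(m) = ((¼)*(-11))*(m + 83) = -11*(83 + m)/4 = -913/4 - 11*m/4)
A(k) - x(-1*(-137)) = (-913/4 - 11/4*(-3)) - 1*(-142/3) = (-913/4 + 33/4) + 142/3 = -220 + 142/3 = -518/3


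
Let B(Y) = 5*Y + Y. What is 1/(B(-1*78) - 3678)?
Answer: -1/4146 ≈ -0.00024120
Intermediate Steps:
B(Y) = 6*Y
1/(B(-1*78) - 3678) = 1/(6*(-1*78) - 3678) = 1/(6*(-78) - 3678) = 1/(-468 - 3678) = 1/(-4146) = -1/4146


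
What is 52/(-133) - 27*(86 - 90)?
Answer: 14312/133 ≈ 107.61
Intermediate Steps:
52/(-133) - 27*(86 - 90) = 52*(-1/133) - 27*(-4) = -52/133 + 108 = 14312/133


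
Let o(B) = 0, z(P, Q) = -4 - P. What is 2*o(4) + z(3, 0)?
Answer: -7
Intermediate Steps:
2*o(4) + z(3, 0) = 2*0 + (-4 - 1*3) = 0 + (-4 - 3) = 0 - 7 = -7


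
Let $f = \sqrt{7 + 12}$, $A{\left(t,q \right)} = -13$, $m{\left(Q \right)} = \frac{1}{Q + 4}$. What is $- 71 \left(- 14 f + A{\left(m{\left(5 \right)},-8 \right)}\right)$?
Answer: $923 + 994 \sqrt{19} \approx 5255.7$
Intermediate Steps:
$m{\left(Q \right)} = \frac{1}{4 + Q}$
$f = \sqrt{19} \approx 4.3589$
$- 71 \left(- 14 f + A{\left(m{\left(5 \right)},-8 \right)}\right) = - 71 \left(- 14 \sqrt{19} - 13\right) = - 71 \left(-13 - 14 \sqrt{19}\right) = 923 + 994 \sqrt{19}$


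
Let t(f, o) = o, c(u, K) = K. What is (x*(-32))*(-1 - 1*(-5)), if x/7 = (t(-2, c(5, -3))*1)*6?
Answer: 16128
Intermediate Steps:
x = -126 (x = 7*(-3*1*6) = 7*(-3*6) = 7*(-18) = -126)
(x*(-32))*(-1 - 1*(-5)) = (-126*(-32))*(-1 - 1*(-5)) = 4032*(-1 + 5) = 4032*4 = 16128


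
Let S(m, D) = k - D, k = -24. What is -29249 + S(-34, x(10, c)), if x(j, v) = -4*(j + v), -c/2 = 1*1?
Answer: -29241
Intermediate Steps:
c = -2 ≈ -2.0000
x(j, v) = -4*j - 4*v
S(m, D) = -24 - D
-29249 + S(-34, x(10, c)) = -29249 + (-24 - (-4*10 - 4*(-2))) = -29249 + (-24 - (-40 + 8)) = -29249 + (-24 - 1*(-32)) = -29249 + (-24 + 32) = -29249 + 8 = -29241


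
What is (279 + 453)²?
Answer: 535824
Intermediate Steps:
(279 + 453)² = 732² = 535824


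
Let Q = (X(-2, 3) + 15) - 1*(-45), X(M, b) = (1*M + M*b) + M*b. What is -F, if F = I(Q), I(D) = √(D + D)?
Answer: -2*√23 ≈ -9.5917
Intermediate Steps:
X(M, b) = M + 2*M*b (X(M, b) = (M + M*b) + M*b = M + 2*M*b)
Q = 46 (Q = (-2*(1 + 2*3) + 15) - 1*(-45) = (-2*(1 + 6) + 15) + 45 = (-2*7 + 15) + 45 = (-14 + 15) + 45 = 1 + 45 = 46)
I(D) = √2*√D (I(D) = √(2*D) = √2*√D)
F = 2*√23 (F = √2*√46 = 2*√23 ≈ 9.5917)
-F = -2*√23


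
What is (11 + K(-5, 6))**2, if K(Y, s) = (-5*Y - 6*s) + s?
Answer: 36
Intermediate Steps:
K(Y, s) = -5*Y - 5*s (K(Y, s) = (-6*s - 5*Y) + s = -5*Y - 5*s)
(11 + K(-5, 6))**2 = (11 + (-5*(-5) - 5*6))**2 = (11 + (25 - 30))**2 = (11 - 5)**2 = 6**2 = 36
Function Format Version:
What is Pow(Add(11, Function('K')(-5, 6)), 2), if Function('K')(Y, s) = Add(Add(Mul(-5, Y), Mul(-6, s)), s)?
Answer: 36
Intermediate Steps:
Function('K')(Y, s) = Add(Mul(-5, Y), Mul(-5, s)) (Function('K')(Y, s) = Add(Add(Mul(-6, s), Mul(-5, Y)), s) = Add(Mul(-5, Y), Mul(-5, s)))
Pow(Add(11, Function('K')(-5, 6)), 2) = Pow(Add(11, Add(Mul(-5, -5), Mul(-5, 6))), 2) = Pow(Add(11, Add(25, -30)), 2) = Pow(Add(11, -5), 2) = Pow(6, 2) = 36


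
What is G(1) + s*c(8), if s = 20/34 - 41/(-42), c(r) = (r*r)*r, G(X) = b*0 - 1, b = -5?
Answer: 285595/357 ≈ 799.99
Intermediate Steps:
G(X) = -1 (G(X) = -5*0 - 1 = 0 - 1 = -1)
c(r) = r³ (c(r) = r²*r = r³)
s = 1117/714 (s = 20*(1/34) - 41*(-1/42) = 10/17 + 41/42 = 1117/714 ≈ 1.5644)
G(1) + s*c(8) = -1 + (1117/714)*8³ = -1 + (1117/714)*512 = -1 + 285952/357 = 285595/357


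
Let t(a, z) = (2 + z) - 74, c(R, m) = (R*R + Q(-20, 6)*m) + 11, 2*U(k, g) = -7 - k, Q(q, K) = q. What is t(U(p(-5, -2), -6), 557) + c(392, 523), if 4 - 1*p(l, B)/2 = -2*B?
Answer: 143700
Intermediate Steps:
p(l, B) = 8 + 4*B (p(l, B) = 8 - (-4)*B = 8 + 4*B)
U(k, g) = -7/2 - k/2 (U(k, g) = (-7 - k)/2 = -7/2 - k/2)
c(R, m) = 11 + R**2 - 20*m (c(R, m) = (R*R - 20*m) + 11 = (R**2 - 20*m) + 11 = 11 + R**2 - 20*m)
t(a, z) = -72 + z
t(U(p(-5, -2), -6), 557) + c(392, 523) = (-72 + 557) + (11 + 392**2 - 20*523) = 485 + (11 + 153664 - 10460) = 485 + 143215 = 143700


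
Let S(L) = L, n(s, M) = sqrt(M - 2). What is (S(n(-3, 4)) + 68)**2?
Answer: (68 + sqrt(2))**2 ≈ 4818.3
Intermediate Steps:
n(s, M) = sqrt(-2 + M)
(S(n(-3, 4)) + 68)**2 = (sqrt(-2 + 4) + 68)**2 = (sqrt(2) + 68)**2 = (68 + sqrt(2))**2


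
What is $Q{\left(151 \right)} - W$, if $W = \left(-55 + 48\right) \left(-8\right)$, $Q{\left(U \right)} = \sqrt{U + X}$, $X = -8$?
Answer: $-56 + \sqrt{143} \approx -44.042$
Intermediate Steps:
$Q{\left(U \right)} = \sqrt{-8 + U}$ ($Q{\left(U \right)} = \sqrt{U - 8} = \sqrt{-8 + U}$)
$W = 56$ ($W = \left(-7\right) \left(-8\right) = 56$)
$Q{\left(151 \right)} - W = \sqrt{-8 + 151} - 56 = \sqrt{143} - 56 = -56 + \sqrt{143}$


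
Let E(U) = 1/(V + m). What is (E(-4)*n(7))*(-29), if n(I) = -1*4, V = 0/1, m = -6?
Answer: -58/3 ≈ -19.333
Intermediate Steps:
V = 0 (V = 0*1 = 0)
E(U) = -⅙ (E(U) = 1/(0 - 6) = 1/(-6) = -⅙)
n(I) = -4
(E(-4)*n(7))*(-29) = -⅙*(-4)*(-29) = (⅔)*(-29) = -58/3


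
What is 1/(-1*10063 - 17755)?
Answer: -1/27818 ≈ -3.5948e-5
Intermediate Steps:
1/(-1*10063 - 17755) = 1/(-10063 - 17755) = 1/(-27818) = -1/27818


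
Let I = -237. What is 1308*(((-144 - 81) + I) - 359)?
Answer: -1073868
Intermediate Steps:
1308*(((-144 - 81) + I) - 359) = 1308*(((-144 - 81) - 237) - 359) = 1308*((-225 - 237) - 359) = 1308*(-462 - 359) = 1308*(-821) = -1073868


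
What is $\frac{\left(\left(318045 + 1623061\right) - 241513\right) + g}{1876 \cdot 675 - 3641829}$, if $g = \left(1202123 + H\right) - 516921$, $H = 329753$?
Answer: $- \frac{2714548}{2375529} \approx -1.1427$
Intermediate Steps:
$g = 1014955$ ($g = \left(1202123 + 329753\right) - 516921 = 1531876 - 516921 = 1014955$)
$\frac{\left(\left(318045 + 1623061\right) - 241513\right) + g}{1876 \cdot 675 - 3641829} = \frac{\left(\left(318045 + 1623061\right) - 241513\right) + 1014955}{1876 \cdot 675 - 3641829} = \frac{\left(1941106 - 241513\right) + 1014955}{1266300 - 3641829} = \frac{1699593 + 1014955}{-2375529} = 2714548 \left(- \frac{1}{2375529}\right) = - \frac{2714548}{2375529}$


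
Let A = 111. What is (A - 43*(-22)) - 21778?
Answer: -20721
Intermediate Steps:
(A - 43*(-22)) - 21778 = (111 - 43*(-22)) - 21778 = (111 + 946) - 21778 = 1057 - 21778 = -20721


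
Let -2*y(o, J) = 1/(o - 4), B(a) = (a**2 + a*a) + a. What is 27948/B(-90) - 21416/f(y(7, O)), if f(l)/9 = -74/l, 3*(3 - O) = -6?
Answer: -3240716/894105 ≈ -3.6245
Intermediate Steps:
O = 5 (O = 3 - 1/3*(-6) = 3 + 2 = 5)
B(a) = a + 2*a**2 (B(a) = (a**2 + a**2) + a = 2*a**2 + a = a + 2*a**2)
y(o, J) = -1/(2*(-4 + o)) (y(o, J) = -1/(2*(o - 4)) = -1/(2*(-4 + o)))
f(l) = -666/l (f(l) = 9*(-74/l) = -666/l)
27948/B(-90) - 21416/f(y(7, O)) = 27948/((-90*(1 + 2*(-90)))) - 21416*1/(666*(-8 + 2*7)) = 27948/((-90*(1 - 180))) - 21416*1/(666*(-8 + 14)) = 27948/((-90*(-179))) - 21416/((-666/((-1/6)))) = 27948/16110 - 21416/((-666/((-1*1/6)))) = 27948*(1/16110) - 21416/((-666/(-1/6))) = 4658/2685 - 21416/((-666*(-6))) = 4658/2685 - 21416/3996 = 4658/2685 - 21416*1/3996 = 4658/2685 - 5354/999 = -3240716/894105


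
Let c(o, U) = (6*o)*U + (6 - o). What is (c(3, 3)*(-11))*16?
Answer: -10032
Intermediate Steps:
c(o, U) = 6 - o + 6*U*o (c(o, U) = 6*U*o + (6 - o) = 6 - o + 6*U*o)
(c(3, 3)*(-11))*16 = ((6 - 1*3 + 6*3*3)*(-11))*16 = ((6 - 3 + 54)*(-11))*16 = (57*(-11))*16 = -627*16 = -10032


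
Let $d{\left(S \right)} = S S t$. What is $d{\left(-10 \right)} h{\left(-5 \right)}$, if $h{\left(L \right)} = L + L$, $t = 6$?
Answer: $-6000$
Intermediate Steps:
$h{\left(L \right)} = 2 L$
$d{\left(S \right)} = 6 S^{2}$ ($d{\left(S \right)} = S S 6 = S^{2} \cdot 6 = 6 S^{2}$)
$d{\left(-10 \right)} h{\left(-5 \right)} = 6 \left(-10\right)^{2} \cdot 2 \left(-5\right) = 6 \cdot 100 \left(-10\right) = 600 \left(-10\right) = -6000$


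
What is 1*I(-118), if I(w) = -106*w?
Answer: 12508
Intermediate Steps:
1*I(-118) = 1*(-106*(-118)) = 1*12508 = 12508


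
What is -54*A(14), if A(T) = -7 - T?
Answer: 1134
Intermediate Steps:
-54*A(14) = -54*(-7 - 1*14) = -54*(-7 - 14) = -54*(-21) = 1134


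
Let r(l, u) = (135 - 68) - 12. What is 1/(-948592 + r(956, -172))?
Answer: -1/948537 ≈ -1.0543e-6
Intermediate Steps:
r(l, u) = 55 (r(l, u) = 67 - 12 = 55)
1/(-948592 + r(956, -172)) = 1/(-948592 + 55) = 1/(-948537) = -1/948537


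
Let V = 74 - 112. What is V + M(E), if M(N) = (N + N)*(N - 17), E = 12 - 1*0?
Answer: -158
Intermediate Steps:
V = -38
E = 12 (E = 12 + 0 = 12)
M(N) = 2*N*(-17 + N) (M(N) = (2*N)*(-17 + N) = 2*N*(-17 + N))
V + M(E) = -38 + 2*12*(-17 + 12) = -38 + 2*12*(-5) = -38 - 120 = -158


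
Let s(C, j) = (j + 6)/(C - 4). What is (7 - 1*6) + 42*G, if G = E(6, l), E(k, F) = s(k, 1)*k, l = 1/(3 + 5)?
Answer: 883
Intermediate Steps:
l = 1/8 ≈ 0.12500
s(C, j) = (6 + j)/(-4 + C)
E(k, F) = 7*k/(-4 + k) (E(k, F) = ((6 + 1)/(-4 + k))*k = (7/(-4 + k))*k = 7*k/(-4 + k))
G = 21 (G = 7*6/(-4 + 6) = 7*6/2 = 7*6*(1/2) = 21)
(7 - 1*6) + 42*G = (7 - 1*6) + 42*21 = (7 - 6) + 882 = 1 + 882 = 883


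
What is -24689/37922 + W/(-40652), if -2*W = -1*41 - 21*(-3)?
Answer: -501620043/770802572 ≈ -0.65078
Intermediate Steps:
W = -11 (W = -(-1*41 - 21*(-3))/2 = -(-41 + 63)/2 = -½*22 = -11)
-24689/37922 + W/(-40652) = -24689/37922 - 11/(-40652) = -24689*1/37922 - 11*(-1/40652) = -24689/37922 + 11/40652 = -501620043/770802572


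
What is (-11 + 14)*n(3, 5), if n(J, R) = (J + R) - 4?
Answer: 12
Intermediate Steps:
n(J, R) = -4 + J + R
(-11 + 14)*n(3, 5) = (-11 + 14)*(-4 + 3 + 5) = 3*4 = 12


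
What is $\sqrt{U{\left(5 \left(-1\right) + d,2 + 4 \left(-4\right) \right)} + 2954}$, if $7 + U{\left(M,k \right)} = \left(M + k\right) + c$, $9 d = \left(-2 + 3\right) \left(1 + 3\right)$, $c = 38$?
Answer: $\frac{\sqrt{26698}}{3} \approx 54.465$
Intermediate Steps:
$d = \frac{4}{9}$ ($d = \frac{\left(-2 + 3\right) \left(1 + 3\right)}{9} = \frac{1 \cdot 4}{9} = \frac{1}{9} \cdot 4 = \frac{4}{9} \approx 0.44444$)
$U{\left(M,k \right)} = 31 + M + k$ ($U{\left(M,k \right)} = -7 + \left(\left(M + k\right) + 38\right) = -7 + \left(38 + M + k\right) = 31 + M + k$)
$\sqrt{U{\left(5 \left(-1\right) + d,2 + 4 \left(-4\right) \right)} + 2954} = \sqrt{\left(31 + \left(5 \left(-1\right) + \frac{4}{9}\right) + \left(2 + 4 \left(-4\right)\right)\right) + 2954} = \sqrt{\left(31 + \left(-5 + \frac{4}{9}\right) + \left(2 - 16\right)\right) + 2954} = \sqrt{\left(31 - \frac{41}{9} - 14\right) + 2954} = \sqrt{\frac{112}{9} + 2954} = \sqrt{\frac{26698}{9}} = \frac{\sqrt{26698}}{3}$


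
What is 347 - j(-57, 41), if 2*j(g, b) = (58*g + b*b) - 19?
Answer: 1169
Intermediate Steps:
j(g, b) = -19/2 + b**2/2 + 29*g (j(g, b) = ((58*g + b*b) - 19)/2 = ((58*g + b**2) - 19)/2 = ((b**2 + 58*g) - 19)/2 = (-19 + b**2 + 58*g)/2 = -19/2 + b**2/2 + 29*g)
347 - j(-57, 41) = 347 - (-19/2 + (1/2)*41**2 + 29*(-57)) = 347 - (-19/2 + (1/2)*1681 - 1653) = 347 - (-19/2 + 1681/2 - 1653) = 347 - 1*(-822) = 347 + 822 = 1169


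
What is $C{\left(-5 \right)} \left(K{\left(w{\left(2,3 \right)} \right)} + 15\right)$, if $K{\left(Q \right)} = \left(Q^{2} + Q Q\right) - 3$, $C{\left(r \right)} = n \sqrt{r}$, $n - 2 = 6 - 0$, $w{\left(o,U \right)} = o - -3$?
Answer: $496 i \sqrt{5} \approx 1109.1 i$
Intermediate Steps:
$w{\left(o,U \right)} = 3 + o$ ($w{\left(o,U \right)} = o + 3 = 3 + o$)
$n = 8$ ($n = 2 + \left(6 - 0\right) = 2 + \left(6 + 0\right) = 2 + 6 = 8$)
$C{\left(r \right)} = 8 \sqrt{r}$
$K{\left(Q \right)} = -3 + 2 Q^{2}$ ($K{\left(Q \right)} = \left(Q^{2} + Q^{2}\right) - 3 = 2 Q^{2} - 3 = -3 + 2 Q^{2}$)
$C{\left(-5 \right)} \left(K{\left(w{\left(2,3 \right)} \right)} + 15\right) = 8 \sqrt{-5} \left(\left(-3 + 2 \left(3 + 2\right)^{2}\right) + 15\right) = 8 i \sqrt{5} \left(\left(-3 + 2 \cdot 5^{2}\right) + 15\right) = 8 i \sqrt{5} \left(\left(-3 + 2 \cdot 25\right) + 15\right) = 8 i \sqrt{5} \left(\left(-3 + 50\right) + 15\right) = 8 i \sqrt{5} \left(47 + 15\right) = 8 i \sqrt{5} \cdot 62 = 496 i \sqrt{5}$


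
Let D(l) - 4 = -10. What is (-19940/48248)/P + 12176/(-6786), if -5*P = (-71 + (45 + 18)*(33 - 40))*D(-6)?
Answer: -75167668769/41908598784 ≈ -1.7936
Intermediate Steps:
D(l) = -6 (D(l) = 4 - 10 = -6)
P = -3072/5 (P = -(-71 + (45 + 18)*(33 - 40))*(-6)/5 = -(-71 + 63*(-7))*(-6)/5 = -(-71 - 441)*(-6)/5 = -(-512)*(-6)/5 = -⅕*3072 = -3072/5 ≈ -614.40)
(-19940/48248)/P + 12176/(-6786) = (-19940/48248)/(-3072/5) + 12176/(-6786) = -19940*1/48248*(-5/3072) + 12176*(-1/6786) = -4985/12062*(-5/3072) - 6088/3393 = 24925/37054464 - 6088/3393 = -75167668769/41908598784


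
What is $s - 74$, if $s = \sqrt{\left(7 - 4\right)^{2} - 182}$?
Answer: $-74 + i \sqrt{173} \approx -74.0 + 13.153 i$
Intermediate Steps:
$s = i \sqrt{173}$ ($s = \sqrt{3^{2} - 182} = \sqrt{9 - 182} = \sqrt{-173} = i \sqrt{173} \approx 13.153 i$)
$s - 74 = i \sqrt{173} - 74 = -74 + i \sqrt{173}$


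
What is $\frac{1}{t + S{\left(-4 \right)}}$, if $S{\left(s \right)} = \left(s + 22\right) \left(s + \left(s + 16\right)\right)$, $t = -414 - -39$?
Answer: $- \frac{1}{231} \approx -0.004329$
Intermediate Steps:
$t = -375$ ($t = -414 + 39 = -375$)
$S{\left(s \right)} = \left(16 + 2 s\right) \left(22 + s\right)$ ($S{\left(s \right)} = \left(22 + s\right) \left(s + \left(16 + s\right)\right) = \left(22 + s\right) \left(16 + 2 s\right) = \left(16 + 2 s\right) \left(22 + s\right)$)
$\frac{1}{t + S{\left(-4 \right)}} = \frac{1}{-375 + \left(352 + 2 \left(-4\right)^{2} + 60 \left(-4\right)\right)} = \frac{1}{-375 + \left(352 + 2 \cdot 16 - 240\right)} = \frac{1}{-375 + \left(352 + 32 - 240\right)} = \frac{1}{-375 + 144} = \frac{1}{-231} = - \frac{1}{231}$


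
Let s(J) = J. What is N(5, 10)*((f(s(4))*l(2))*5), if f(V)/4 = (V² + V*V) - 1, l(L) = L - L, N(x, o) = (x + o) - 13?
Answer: 0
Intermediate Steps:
N(x, o) = -13 + o + x (N(x, o) = (o + x) - 13 = -13 + o + x)
l(L) = 0
f(V) = -4 + 8*V² (f(V) = 4*((V² + V*V) - 1) = 4*((V² + V²) - 1) = 4*(2*V² - 1) = 4*(-1 + 2*V²) = -4 + 8*V²)
N(5, 10)*((f(s(4))*l(2))*5) = (-13 + 10 + 5)*(((-4 + 8*4²)*0)*5) = 2*(((-4 + 8*16)*0)*5) = 2*(((-4 + 128)*0)*5) = 2*((124*0)*5) = 2*(0*5) = 2*0 = 0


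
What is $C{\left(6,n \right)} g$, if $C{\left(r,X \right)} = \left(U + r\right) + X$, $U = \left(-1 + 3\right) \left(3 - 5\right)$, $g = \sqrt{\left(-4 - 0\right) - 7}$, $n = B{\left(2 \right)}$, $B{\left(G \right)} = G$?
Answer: $4 i \sqrt{11} \approx 13.266 i$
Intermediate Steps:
$n = 2$
$g = i \sqrt{11}$ ($g = \sqrt{\left(-4 + 0\right) - 7} = \sqrt{-4 - 7} = \sqrt{-11} = i \sqrt{11} \approx 3.3166 i$)
$U = -4$ ($U = 2 \left(-2\right) = -4$)
$C{\left(r,X \right)} = -4 + X + r$ ($C{\left(r,X \right)} = \left(-4 + r\right) + X = -4 + X + r$)
$C{\left(6,n \right)} g = \left(-4 + 2 + 6\right) i \sqrt{11} = 4 i \sqrt{11}$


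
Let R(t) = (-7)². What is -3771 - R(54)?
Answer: -3820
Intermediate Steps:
R(t) = 49
-3771 - R(54) = -3771 - 1*49 = -3771 - 49 = -3820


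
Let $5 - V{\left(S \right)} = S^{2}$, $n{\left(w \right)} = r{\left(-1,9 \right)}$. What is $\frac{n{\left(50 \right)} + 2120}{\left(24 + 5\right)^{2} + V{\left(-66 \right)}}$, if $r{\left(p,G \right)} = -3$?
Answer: $- \frac{2117}{3510} \approx -0.60313$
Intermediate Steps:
$n{\left(w \right)} = -3$
$V{\left(S \right)} = 5 - S^{2}$
$\frac{n{\left(50 \right)} + 2120}{\left(24 + 5\right)^{2} + V{\left(-66 \right)}} = \frac{-3 + 2120}{\left(24 + 5\right)^{2} + \left(5 - \left(-66\right)^{2}\right)} = \frac{2117}{29^{2} + \left(5 - 4356\right)} = \frac{2117}{841 + \left(5 - 4356\right)} = \frac{2117}{841 - 4351} = \frac{2117}{-3510} = 2117 \left(- \frac{1}{3510}\right) = - \frac{2117}{3510}$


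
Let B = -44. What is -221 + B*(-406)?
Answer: 17643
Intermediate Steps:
-221 + B*(-406) = -221 - 44*(-406) = -221 + 17864 = 17643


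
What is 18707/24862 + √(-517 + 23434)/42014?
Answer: 18707/24862 + √22917/42014 ≈ 0.75604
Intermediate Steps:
18707/24862 + √(-517 + 23434)/42014 = 18707*(1/24862) + √22917*(1/42014) = 18707/24862 + √22917/42014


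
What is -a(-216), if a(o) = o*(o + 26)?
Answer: -41040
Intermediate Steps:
a(o) = o*(26 + o)
-a(-216) = -(-216)*(26 - 216) = -(-216)*(-190) = -1*41040 = -41040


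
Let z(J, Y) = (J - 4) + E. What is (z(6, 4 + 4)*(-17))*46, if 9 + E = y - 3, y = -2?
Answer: 9384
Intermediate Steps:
E = -14 (E = -9 + (-2 - 3) = -9 - 5 = -14)
z(J, Y) = -18 + J (z(J, Y) = (J - 4) - 14 = (-4 + J) - 14 = -18 + J)
(z(6, 4 + 4)*(-17))*46 = ((-18 + 6)*(-17))*46 = -12*(-17)*46 = 204*46 = 9384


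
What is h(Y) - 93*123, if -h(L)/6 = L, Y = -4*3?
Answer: -11367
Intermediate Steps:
Y = -12
h(L) = -6*L
h(Y) - 93*123 = -6*(-12) - 93*123 = 72 - 11439 = -11367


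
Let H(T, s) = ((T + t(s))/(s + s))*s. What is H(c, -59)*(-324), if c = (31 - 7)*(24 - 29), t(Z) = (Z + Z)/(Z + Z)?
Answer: 19278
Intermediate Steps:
t(Z) = 1 (t(Z) = (2*Z)/((2*Z)) = (2*Z)*(1/(2*Z)) = 1)
c = -120 (c = 24*(-5) = -120)
H(T, s) = 1/2 + T/2 (H(T, s) = ((T + 1)/(s + s))*s = ((1 + T)/((2*s)))*s = ((1 + T)*(1/(2*s)))*s = ((1 + T)/(2*s))*s = 1/2 + T/2)
H(c, -59)*(-324) = (1/2 + (1/2)*(-120))*(-324) = (1/2 - 60)*(-324) = -119/2*(-324) = 19278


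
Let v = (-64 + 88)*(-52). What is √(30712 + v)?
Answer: 2*√7366 ≈ 171.65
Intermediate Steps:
v = -1248 (v = 24*(-52) = -1248)
√(30712 + v) = √(30712 - 1248) = √29464 = 2*√7366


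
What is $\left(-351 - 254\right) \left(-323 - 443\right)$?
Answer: $463430$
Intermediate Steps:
$\left(-351 - 254\right) \left(-323 - 443\right) = \left(-605\right) \left(-766\right) = 463430$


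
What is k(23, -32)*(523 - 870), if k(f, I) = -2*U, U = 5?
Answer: 3470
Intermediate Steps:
k(f, I) = -10 (k(f, I) = -2*5 = -10)
k(23, -32)*(523 - 870) = -10*(523 - 870) = -10*(-347) = 3470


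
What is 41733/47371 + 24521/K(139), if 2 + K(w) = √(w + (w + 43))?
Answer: 2336397943/15016607 + 24521*√321/317 ≈ 1541.5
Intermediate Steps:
K(w) = -2 + √(43 + 2*w) (K(w) = -2 + √(w + (w + 43)) = -2 + √(w + (43 + w)) = -2 + √(43 + 2*w))
41733/47371 + 24521/K(139) = 41733/47371 + 24521/(-2 + √(43 + 2*139)) = 41733*(1/47371) + 24521/(-2 + √(43 + 278)) = 41733/47371 + 24521/(-2 + √321)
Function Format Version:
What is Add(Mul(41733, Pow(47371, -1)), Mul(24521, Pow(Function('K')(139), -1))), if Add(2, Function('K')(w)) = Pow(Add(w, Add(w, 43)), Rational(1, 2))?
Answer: Add(Rational(2336397943, 15016607), Mul(Rational(24521, 317), Pow(321, Rational(1, 2)))) ≈ 1541.5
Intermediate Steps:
Function('K')(w) = Add(-2, Pow(Add(43, Mul(2, w)), Rational(1, 2))) (Function('K')(w) = Add(-2, Pow(Add(w, Add(w, 43)), Rational(1, 2))) = Add(-2, Pow(Add(w, Add(43, w)), Rational(1, 2))) = Add(-2, Pow(Add(43, Mul(2, w)), Rational(1, 2))))
Add(Mul(41733, Pow(47371, -1)), Mul(24521, Pow(Function('K')(139), -1))) = Add(Mul(41733, Pow(47371, -1)), Mul(24521, Pow(Add(-2, Pow(Add(43, Mul(2, 139)), Rational(1, 2))), -1))) = Add(Mul(41733, Rational(1, 47371)), Mul(24521, Pow(Add(-2, Pow(Add(43, 278), Rational(1, 2))), -1))) = Add(Rational(41733, 47371), Mul(24521, Pow(Add(-2, Pow(321, Rational(1, 2))), -1)))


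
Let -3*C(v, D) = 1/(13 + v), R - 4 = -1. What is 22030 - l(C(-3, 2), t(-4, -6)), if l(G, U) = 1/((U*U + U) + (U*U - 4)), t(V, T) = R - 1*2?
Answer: 22031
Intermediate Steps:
R = 3 (R = 4 - 1 = 3)
t(V, T) = 1 (t(V, T) = 3 - 1*2 = 3 - 2 = 1)
C(v, D) = -1/(3*(13 + v))
l(G, U) = 1/(-4 + U + 2*U**2) (l(G, U) = 1/((U**2 + U) + (U**2 - 4)) = 1/((U + U**2) + (-4 + U**2)) = 1/(-4 + U + 2*U**2))
22030 - l(C(-3, 2), t(-4, -6)) = 22030 - 1/(-4 + 1 + 2*1**2) = 22030 - 1/(-4 + 1 + 2*1) = 22030 - 1/(-4 + 1 + 2) = 22030 - 1/(-1) = 22030 - 1*(-1) = 22030 + 1 = 22031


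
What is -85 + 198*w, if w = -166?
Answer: -32953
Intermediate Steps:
-85 + 198*w = -85 + 198*(-166) = -85 - 32868 = -32953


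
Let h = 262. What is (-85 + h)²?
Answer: 31329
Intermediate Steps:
(-85 + h)² = (-85 + 262)² = 177² = 31329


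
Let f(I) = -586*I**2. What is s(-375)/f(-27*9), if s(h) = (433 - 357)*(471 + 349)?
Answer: -31160/17301357 ≈ -0.0018010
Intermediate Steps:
s(h) = 62320 (s(h) = 76*820 = 62320)
s(-375)/f(-27*9) = 62320/((-586*(-27*9)**2)) = 62320/((-586*(-243)**2)) = 62320/((-586*59049)) = 62320/(-34602714) = 62320*(-1/34602714) = -31160/17301357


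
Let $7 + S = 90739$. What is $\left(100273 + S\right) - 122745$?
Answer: $68260$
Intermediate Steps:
$S = 90732$ ($S = -7 + 90739 = 90732$)
$\left(100273 + S\right) - 122745 = \left(100273 + 90732\right) - 122745 = 191005 - 122745 = 68260$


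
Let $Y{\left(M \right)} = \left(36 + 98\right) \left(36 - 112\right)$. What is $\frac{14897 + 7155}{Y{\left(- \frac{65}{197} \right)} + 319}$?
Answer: $- \frac{22052}{9865} \approx -2.2354$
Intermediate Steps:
$Y{\left(M \right)} = -10184$ ($Y{\left(M \right)} = 134 \left(-76\right) = -10184$)
$\frac{14897 + 7155}{Y{\left(- \frac{65}{197} \right)} + 319} = \frac{14897 + 7155}{-10184 + 319} = \frac{22052}{-9865} = 22052 \left(- \frac{1}{9865}\right) = - \frac{22052}{9865}$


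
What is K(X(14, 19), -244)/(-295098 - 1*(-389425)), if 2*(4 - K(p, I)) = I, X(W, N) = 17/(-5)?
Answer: 126/94327 ≈ 0.0013358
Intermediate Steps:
X(W, N) = -17/5 (X(W, N) = 17*(-⅕) = -17/5)
K(p, I) = 4 - I/2
K(X(14, 19), -244)/(-295098 - 1*(-389425)) = (4 - ½*(-244))/(-295098 - 1*(-389425)) = (4 + 122)/(-295098 + 389425) = 126/94327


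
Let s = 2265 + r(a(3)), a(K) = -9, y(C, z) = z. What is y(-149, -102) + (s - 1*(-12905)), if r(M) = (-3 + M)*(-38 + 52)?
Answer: 14900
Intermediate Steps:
r(M) = -42 + 14*M (r(M) = (-3 + M)*14 = -42 + 14*M)
s = 2097 (s = 2265 + (-42 + 14*(-9)) = 2265 + (-42 - 126) = 2265 - 168 = 2097)
y(-149, -102) + (s - 1*(-12905)) = -102 + (2097 - 1*(-12905)) = -102 + (2097 + 12905) = -102 + 15002 = 14900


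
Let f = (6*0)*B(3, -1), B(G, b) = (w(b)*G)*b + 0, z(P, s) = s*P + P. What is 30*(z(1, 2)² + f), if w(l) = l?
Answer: 270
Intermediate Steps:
z(P, s) = P + P*s (z(P, s) = P*s + P = P + P*s)
B(G, b) = G*b² (B(G, b) = (b*G)*b + 0 = (G*b)*b + 0 = G*b² + 0 = G*b²)
f = 0 (f = (6*0)*(3*(-1)²) = 0*(3*1) = 0*3 = 0)
30*(z(1, 2)² + f) = 30*((1*(1 + 2))² + 0) = 30*((1*3)² + 0) = 30*(3² + 0) = 30*(9 + 0) = 30*9 = 270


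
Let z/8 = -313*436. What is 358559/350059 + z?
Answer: -382174454337/350059 ≈ -1.0917e+6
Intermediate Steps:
z = -1091744 (z = 8*(-313*436) = 8*(-136468) = -1091744)
358559/350059 + z = 358559/350059 - 1091744 = -382174454337/350059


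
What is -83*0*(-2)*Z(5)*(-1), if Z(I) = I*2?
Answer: 0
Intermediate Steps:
Z(I) = 2*I
-83*0*(-2)*Z(5)*(-1) = -83*0*(-2)*2*5*(-1) = -0*10*(-1) = -83*0*(-1) = 0*(-1) = 0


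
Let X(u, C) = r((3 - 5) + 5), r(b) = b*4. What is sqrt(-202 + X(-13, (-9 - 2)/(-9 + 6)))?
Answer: I*sqrt(190) ≈ 13.784*I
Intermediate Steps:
r(b) = 4*b
X(u, C) = 12 (X(u, C) = 4*((3 - 5) + 5) = 4*(-2 + 5) = 4*3 = 12)
sqrt(-202 + X(-13, (-9 - 2)/(-9 + 6))) = sqrt(-202 + 12) = sqrt(-190) = I*sqrt(190)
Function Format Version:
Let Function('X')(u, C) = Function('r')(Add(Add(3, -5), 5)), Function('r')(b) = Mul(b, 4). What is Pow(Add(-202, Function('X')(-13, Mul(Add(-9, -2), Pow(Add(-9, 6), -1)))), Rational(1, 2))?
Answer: Mul(I, Pow(190, Rational(1, 2))) ≈ Mul(13.784, I)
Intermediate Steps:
Function('r')(b) = Mul(4, b)
Function('X')(u, C) = 12 (Function('X')(u, C) = Mul(4, Add(Add(3, -5), 5)) = Mul(4, Add(-2, 5)) = Mul(4, 3) = 12)
Pow(Add(-202, Function('X')(-13, Mul(Add(-9, -2), Pow(Add(-9, 6), -1)))), Rational(1, 2)) = Pow(Add(-202, 12), Rational(1, 2)) = Pow(-190, Rational(1, 2)) = Mul(I, Pow(190, Rational(1, 2)))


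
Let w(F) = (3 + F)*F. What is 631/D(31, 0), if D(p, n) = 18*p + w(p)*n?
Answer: 631/558 ≈ 1.1308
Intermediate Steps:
w(F) = F*(3 + F)
D(p, n) = 18*p + n*p*(3 + p) (D(p, n) = 18*p + (p*(3 + p))*n = 18*p + n*p*(3 + p))
631/D(31, 0) = 631/((31*(18 + 0*(3 + 31)))) = 631/((31*(18 + 0*34))) = 631/((31*(18 + 0))) = 631/((31*18)) = 631/558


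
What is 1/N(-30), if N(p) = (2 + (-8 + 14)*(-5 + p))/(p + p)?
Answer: 15/52 ≈ 0.28846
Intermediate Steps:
N(p) = (-28 + 6*p)/(2*p) (N(p) = (2 + 6*(-5 + p))/((2*p)) = (2 + (-30 + 6*p))*(1/(2*p)) = (-28 + 6*p)*(1/(2*p)) = (-28 + 6*p)/(2*p))
1/N(-30) = 1/(3 - 14/(-30)) = 1/(3 - 14*(-1/30)) = 1/(3 + 7/15) = 1/(52/15) = 15/52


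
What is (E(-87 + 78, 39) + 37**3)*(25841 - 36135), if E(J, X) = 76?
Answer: -522204326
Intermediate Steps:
(E(-87 + 78, 39) + 37**3)*(25841 - 36135) = (76 + 37**3)*(25841 - 36135) = (76 + 50653)*(-10294) = 50729*(-10294) = -522204326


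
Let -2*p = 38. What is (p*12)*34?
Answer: -7752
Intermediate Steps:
p = -19 (p = -1/2*38 = -19)
(p*12)*34 = -19*12*34 = -228*34 = -7752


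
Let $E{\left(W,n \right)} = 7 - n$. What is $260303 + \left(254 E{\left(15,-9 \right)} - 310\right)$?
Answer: $264057$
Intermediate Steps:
$260303 + \left(254 E{\left(15,-9 \right)} - 310\right) = 260303 - \left(310 - 254 \left(7 - -9\right)\right) = 260303 - \left(310 - 254 \left(7 + 9\right)\right) = 260303 + \left(254 \cdot 16 - 310\right) = 260303 + \left(4064 - 310\right) = 260303 + 3754 = 264057$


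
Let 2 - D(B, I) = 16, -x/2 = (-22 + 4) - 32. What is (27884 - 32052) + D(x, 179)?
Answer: -4182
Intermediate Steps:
x = 100 (x = -2*((-22 + 4) - 32) = -2*(-18 - 32) = -2*(-50) = 100)
D(B, I) = -14 (D(B, I) = 2 - 1*16 = 2 - 16 = -14)
(27884 - 32052) + D(x, 179) = (27884 - 32052) - 14 = -4168 - 14 = -4182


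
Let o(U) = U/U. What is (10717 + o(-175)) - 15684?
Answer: -4966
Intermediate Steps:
o(U) = 1
(10717 + o(-175)) - 15684 = (10717 + 1) - 15684 = 10718 - 15684 = -4966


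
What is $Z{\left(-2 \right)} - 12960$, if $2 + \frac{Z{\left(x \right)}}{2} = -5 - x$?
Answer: $-12970$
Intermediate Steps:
$Z{\left(x \right)} = -14 - 2 x$ ($Z{\left(x \right)} = -4 + 2 \left(-5 - x\right) = -4 - \left(10 + 2 x\right) = -14 - 2 x$)
$Z{\left(-2 \right)} - 12960 = \left(-14 - -4\right) - 12960 = \left(-14 + 4\right) - 12960 = -10 - 12960 = -12970$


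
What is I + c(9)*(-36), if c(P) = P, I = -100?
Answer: -424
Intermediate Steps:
I + c(9)*(-36) = -100 + 9*(-36) = -100 - 324 = -424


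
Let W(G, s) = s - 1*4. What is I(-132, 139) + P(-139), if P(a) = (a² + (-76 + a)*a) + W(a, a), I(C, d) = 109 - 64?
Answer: 49108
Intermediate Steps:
W(G, s) = -4 + s (W(G, s) = s - 4 = -4 + s)
I(C, d) = 45
P(a) = -4 + a + a² + a*(-76 + a) (P(a) = (a² + (-76 + a)*a) + (-4 + a) = (a² + a*(-76 + a)) + (-4 + a) = -4 + a + a² + a*(-76 + a))
I(-132, 139) + P(-139) = 45 + (-4 - 75*(-139) + 2*(-139)²) = 45 + (-4 + 10425 + 2*19321) = 45 + (-4 + 10425 + 38642) = 45 + 49063 = 49108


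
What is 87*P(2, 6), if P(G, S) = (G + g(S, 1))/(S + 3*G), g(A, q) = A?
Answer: 58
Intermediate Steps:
P(G, S) = (G + S)/(S + 3*G)
87*P(2, 6) = 87*((2 + 6)/(6 + 3*2)) = 87*(8/(6 + 6)) = 87*(8/12) = 87*((1/12)*8) = 87*(⅔) = 58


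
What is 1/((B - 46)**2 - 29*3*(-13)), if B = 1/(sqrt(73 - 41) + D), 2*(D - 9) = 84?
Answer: 5354343213/17375775353668 - 118123*sqrt(2)/8687887676834 ≈ 0.00030813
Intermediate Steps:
D = 51 (D = 9 + (1/2)*84 = 9 + 42 = 51)
B = 1/(51 + 4*sqrt(2)) (B = 1/(sqrt(73 - 41) + 51) = 1/(sqrt(32) + 51) = 1/(4*sqrt(2) + 51) = 1/(51 + 4*sqrt(2)) ≈ 0.017650)
1/((B - 46)**2 - 29*3*(-13)) = 1/(((51/2569 - 4*sqrt(2)/2569) - 46)**2 - 29*3*(-13)) = 1/((-118123/2569 - 4*sqrt(2)/2569)**2 - 87*(-13)) = 1/((-118123/2569 - 4*sqrt(2)/2569)**2 + 1131) = 1/(1131 + (-118123/2569 - 4*sqrt(2)/2569)**2)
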